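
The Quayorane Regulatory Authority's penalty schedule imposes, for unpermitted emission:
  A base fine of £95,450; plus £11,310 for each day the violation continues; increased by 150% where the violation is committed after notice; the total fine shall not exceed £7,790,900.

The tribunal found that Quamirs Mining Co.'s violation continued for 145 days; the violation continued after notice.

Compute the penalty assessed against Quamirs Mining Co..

Per-day component: 145 × £11,310 = £1,639,950
Base plus per-day: £95,450 + £1,639,950 = £1,735,400
Enhancement: 150% of £1,735,400 = £2,603,100
Enhanced fine: £1,735,400 + £2,603,100 = £4,338,500
Cap at £7,790,900: £4,338,500 is within the cap, no reduction.

Civil penalty: £4,338,500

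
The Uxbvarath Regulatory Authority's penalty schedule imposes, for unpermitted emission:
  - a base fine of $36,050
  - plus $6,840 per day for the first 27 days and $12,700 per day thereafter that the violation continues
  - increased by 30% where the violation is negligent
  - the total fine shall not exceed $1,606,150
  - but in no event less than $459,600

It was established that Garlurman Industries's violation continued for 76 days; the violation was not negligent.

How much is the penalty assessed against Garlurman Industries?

First 27 days: 27 × $6,840 = $184,680
Remaining days: (76 − 27) × $12,700 = $622,300
Per-day component: $184,680 + $622,300 = $806,980
Base plus per-day: $36,050 + $806,980 = $843,030
The violation was not negligent: no 30% increase.
Cap at $1,606,150: $843,030 is within the cap, no reduction.
Minimum $459,600: $843,030 meets the minimum, no increase.

$843,030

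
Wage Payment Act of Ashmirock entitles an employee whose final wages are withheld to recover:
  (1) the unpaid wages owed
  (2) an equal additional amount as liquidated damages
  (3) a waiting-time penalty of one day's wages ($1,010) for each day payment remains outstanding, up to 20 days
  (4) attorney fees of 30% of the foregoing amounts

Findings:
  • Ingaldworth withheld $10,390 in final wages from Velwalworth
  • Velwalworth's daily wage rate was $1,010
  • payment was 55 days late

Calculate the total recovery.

$53,274

Liquidated damages (equal amount): $10,390
Penalty days: min(55, 20) = 20
Waiting-time penalty: 20 × $1,010 = $20,200
Subtotal: $10,390 + $10,390 + $20,200 = $40,980
Attorney fees: 30% of $40,980 = $12,294
Total award: $40,980 + $12,294 = $53,274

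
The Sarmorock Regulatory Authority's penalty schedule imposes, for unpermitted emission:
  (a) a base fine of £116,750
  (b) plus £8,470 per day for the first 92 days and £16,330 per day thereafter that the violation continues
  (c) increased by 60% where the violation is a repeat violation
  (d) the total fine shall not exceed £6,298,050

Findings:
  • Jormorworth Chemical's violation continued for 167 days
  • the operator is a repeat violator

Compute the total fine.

First 92 days: 92 × £8,470 = £779,240
Remaining days: (167 − 92) × £16,330 = £1,224,750
Per-day component: £779,240 + £1,224,750 = £2,003,990
Base plus per-day: £116,750 + £2,003,990 = £2,120,740
Enhancement: 60% of £2,120,740 = £1,272,444
Enhanced fine: £2,120,740 + £1,272,444 = £3,393,184
Cap at £6,298,050: £3,393,184 is within the cap, no reduction.

£3,393,184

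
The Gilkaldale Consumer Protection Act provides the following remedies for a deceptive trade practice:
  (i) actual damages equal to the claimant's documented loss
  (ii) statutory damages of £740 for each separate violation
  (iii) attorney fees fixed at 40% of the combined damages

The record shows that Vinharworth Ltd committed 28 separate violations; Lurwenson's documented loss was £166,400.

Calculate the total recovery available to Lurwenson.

Statutory damages: 28 × £740 = £20,720
Combined damages: £166,400 + £20,720 = £187,120
Attorney fees: 40% of £187,120 = £74,848
Total recovery: £187,120 + £74,848 = £261,968

£261,968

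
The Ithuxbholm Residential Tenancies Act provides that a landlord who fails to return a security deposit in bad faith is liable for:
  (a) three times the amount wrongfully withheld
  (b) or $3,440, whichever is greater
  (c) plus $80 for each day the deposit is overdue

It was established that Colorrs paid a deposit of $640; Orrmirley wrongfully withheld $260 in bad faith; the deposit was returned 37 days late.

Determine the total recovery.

Trebled: 3 × $260 = $780
Minimum $3,440: $780 is below the minimum → $3,440
Late-return penalty: 37 × $80 = $2,960
Damages plus late penalty: $3,440 + $2,960 = $6,400

$6,400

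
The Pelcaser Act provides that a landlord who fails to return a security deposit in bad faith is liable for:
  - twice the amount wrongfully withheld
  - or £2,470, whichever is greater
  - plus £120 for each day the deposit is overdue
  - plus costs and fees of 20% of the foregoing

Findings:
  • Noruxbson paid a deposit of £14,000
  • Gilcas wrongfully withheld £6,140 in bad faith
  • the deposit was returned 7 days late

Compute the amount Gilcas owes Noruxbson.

£15,744

Doubled: 2 × £6,140 = £12,280
Minimum £2,470: £12,280 meets the minimum, no increase.
Late-return penalty: 7 × £120 = £840
Damages plus late penalty: £12,280 + £840 = £13,120
Costs and fees: 20% of £13,120 = £2,624
Total recovery: £13,120 + £2,624 = £15,744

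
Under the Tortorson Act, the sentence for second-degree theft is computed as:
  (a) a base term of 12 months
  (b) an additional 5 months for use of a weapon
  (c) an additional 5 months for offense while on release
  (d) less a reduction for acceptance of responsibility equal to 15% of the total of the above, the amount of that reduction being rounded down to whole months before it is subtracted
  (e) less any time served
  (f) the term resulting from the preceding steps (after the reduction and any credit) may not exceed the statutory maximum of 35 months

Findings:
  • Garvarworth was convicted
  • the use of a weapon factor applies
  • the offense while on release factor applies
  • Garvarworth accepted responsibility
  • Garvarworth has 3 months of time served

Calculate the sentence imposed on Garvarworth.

Sentence: 16 months

Use of a weapon enhancement: +5 months
Offense while on release enhancement: +5 months
Adjusted term: 12 months + 5 months + 5 months = 22 months
Acceptance of responsibility reduction: 15% of 22 months = 3 months (rounded down)
After reduction: 22 − 3 = 19 months
Less time served: 19 months − 3 months = 16 months
Cap at 35 months: 16 months is within the cap, no reduction.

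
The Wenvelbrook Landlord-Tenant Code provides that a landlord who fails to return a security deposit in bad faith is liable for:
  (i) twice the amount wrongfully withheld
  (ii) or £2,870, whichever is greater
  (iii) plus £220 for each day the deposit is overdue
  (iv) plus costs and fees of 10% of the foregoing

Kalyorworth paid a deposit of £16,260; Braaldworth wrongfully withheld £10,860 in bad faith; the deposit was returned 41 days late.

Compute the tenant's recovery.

Doubled: 2 × £10,860 = £21,720
Minimum £2,870: £21,720 meets the minimum, no increase.
Late-return penalty: 41 × £220 = £9,020
Damages plus late penalty: £21,720 + £9,020 = £30,740
Costs and fees: 10% of £30,740 = £3,074
Total recovery: £30,740 + £3,074 = £33,814

£33,814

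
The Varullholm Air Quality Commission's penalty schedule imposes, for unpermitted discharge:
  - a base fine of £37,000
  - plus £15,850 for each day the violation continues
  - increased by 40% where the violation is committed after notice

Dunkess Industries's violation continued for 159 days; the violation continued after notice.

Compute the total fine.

Per-day component: 159 × £15,850 = £2,520,150
Base plus per-day: £37,000 + £2,520,150 = £2,557,150
Enhancement: 40% of £2,557,150 = £1,022,860
Enhanced fine: £2,557,150 + £1,022,860 = £3,580,010

£3,580,010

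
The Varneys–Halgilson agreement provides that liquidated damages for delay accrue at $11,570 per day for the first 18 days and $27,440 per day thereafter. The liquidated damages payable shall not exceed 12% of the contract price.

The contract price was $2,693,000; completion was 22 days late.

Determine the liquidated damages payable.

First 18 days: 18 × $11,570 = $208,260
Remaining days: (22 − 18) × $27,440 = $109,760
Accrued per-day damages: $208,260 + $109,760 = $318,020
Cap: 12% of $2,693,000 = $323,160
Cap at $323,160: $318,020 is within the cap, no reduction.

$318,020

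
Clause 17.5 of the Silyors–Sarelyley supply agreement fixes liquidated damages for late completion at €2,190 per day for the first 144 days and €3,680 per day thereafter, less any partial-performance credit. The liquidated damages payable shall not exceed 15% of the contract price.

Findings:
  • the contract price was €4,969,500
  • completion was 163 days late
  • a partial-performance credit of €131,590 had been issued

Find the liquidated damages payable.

€253,690

First 144 days: 144 × €2,190 = €315,360
Remaining days: (163 − 144) × €3,680 = €69,920
Accrued per-day damages: €315,360 + €69,920 = €385,280
Less partial-performance credit: €385,280 − €131,590 = €253,690
Cap: 15% of €4,969,500 = €745,425
Cap at €745,425: €253,690 is within the cap, no reduction.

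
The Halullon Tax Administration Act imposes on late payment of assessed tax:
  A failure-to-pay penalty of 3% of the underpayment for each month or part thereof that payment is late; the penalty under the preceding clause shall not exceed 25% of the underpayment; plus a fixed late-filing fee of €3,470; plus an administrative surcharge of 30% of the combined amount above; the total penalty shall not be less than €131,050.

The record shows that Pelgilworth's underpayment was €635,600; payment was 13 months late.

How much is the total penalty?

€211,081

Accrued rate: 3% × 13 = 39%, capped at 25% → 25%
Failure-to-pay penalty: 25% of €635,600 = €158,900
Penalty before surcharge: €158,900 + €3,470 = €162,370
Administrative surcharge: 30% of €162,370 = €48,711
Total penalty: €162,370 + €48,711 = €211,081
Minimum €131,050: €211,081 meets the minimum, no increase.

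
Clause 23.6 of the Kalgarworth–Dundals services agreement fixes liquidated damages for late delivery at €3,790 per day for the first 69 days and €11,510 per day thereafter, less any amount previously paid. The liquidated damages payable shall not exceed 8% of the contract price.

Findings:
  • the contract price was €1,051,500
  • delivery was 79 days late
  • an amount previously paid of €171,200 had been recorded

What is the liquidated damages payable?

€84,120

First 69 days: 69 × €3,790 = €261,510
Remaining days: (79 − 69) × €11,510 = €115,100
Accrued per-day damages: €261,510 + €115,100 = €376,610
Less amount previously paid: €376,610 − €171,200 = €205,410
Cap: 8% of €1,051,500 = €84,120
Cap at €84,120: €205,410 exceeds the cap → €84,120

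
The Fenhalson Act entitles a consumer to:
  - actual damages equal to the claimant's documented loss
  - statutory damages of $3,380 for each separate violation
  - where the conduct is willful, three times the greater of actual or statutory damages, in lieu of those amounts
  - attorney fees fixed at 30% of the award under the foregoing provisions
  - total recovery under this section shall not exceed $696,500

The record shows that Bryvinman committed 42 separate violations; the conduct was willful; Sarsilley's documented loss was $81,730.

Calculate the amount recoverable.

Statutory damages: 42 × $3,380 = $141,960
Greater of actual damages ($81,730) or statutory damages ($141,960): $141,960
Trebled: 3 × $141,960 = $425,880
Attorney fees: 30% of $425,880 = $127,764
Total before cap: $425,880 + $127,764 = $553,644
Cap at $696,500: $553,644 is within the cap, no reduction.

$553,644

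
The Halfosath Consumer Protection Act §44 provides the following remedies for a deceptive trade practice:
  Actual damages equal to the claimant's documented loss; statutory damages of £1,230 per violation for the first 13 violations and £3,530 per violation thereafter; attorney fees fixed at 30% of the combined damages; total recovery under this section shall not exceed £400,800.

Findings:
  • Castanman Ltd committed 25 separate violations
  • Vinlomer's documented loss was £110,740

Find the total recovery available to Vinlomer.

First 13 violations: 13 × £1,230 = £15,990
Remaining violations: (25 − 13) × £3,530 = £42,360
Statutory damages: £15,990 + £42,360 = £58,350
Combined damages: £110,740 + £58,350 = £169,090
Attorney fees: 30% of £169,090 = £50,727
Total before cap: £169,090 + £50,727 = £219,817
Cap at £400,800: £219,817 is within the cap, no reduction.

£219,817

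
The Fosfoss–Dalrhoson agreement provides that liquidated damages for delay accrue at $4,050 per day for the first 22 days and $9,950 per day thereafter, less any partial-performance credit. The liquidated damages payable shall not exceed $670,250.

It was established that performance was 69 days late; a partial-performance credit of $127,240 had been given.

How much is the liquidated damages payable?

First 22 days: 22 × $4,050 = $89,100
Remaining days: (69 − 22) × $9,950 = $467,650
Accrued per-day damages: $89,100 + $467,650 = $556,750
Less partial-performance credit: $556,750 − $127,240 = $429,510
Cap at $670,250: $429,510 is within the cap, no reduction.

$429,510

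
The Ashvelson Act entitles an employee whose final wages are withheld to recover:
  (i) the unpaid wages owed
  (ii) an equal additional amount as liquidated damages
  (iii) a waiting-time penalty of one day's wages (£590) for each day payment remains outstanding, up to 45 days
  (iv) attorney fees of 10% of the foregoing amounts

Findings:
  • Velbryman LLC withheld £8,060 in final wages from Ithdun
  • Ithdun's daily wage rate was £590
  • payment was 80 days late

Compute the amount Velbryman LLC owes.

£46,937

Liquidated damages (equal amount): £8,060
Penalty days: min(80, 45) = 45
Waiting-time penalty: 45 × £590 = £26,550
Subtotal: £8,060 + £8,060 + £26,550 = £42,670
Attorney fees: 10% of £42,670 = £4,267
Total award: £42,670 + £4,267 = £46,937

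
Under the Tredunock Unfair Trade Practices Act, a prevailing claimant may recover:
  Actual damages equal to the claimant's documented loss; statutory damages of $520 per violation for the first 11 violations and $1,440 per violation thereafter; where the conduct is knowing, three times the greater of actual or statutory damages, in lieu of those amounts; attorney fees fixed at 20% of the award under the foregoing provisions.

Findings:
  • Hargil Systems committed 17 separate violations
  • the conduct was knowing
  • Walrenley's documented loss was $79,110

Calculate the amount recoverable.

Total recovery: $284,796

First 11 violations: 11 × $520 = $5,720
Remaining violations: (17 − 11) × $1,440 = $8,640
Statutory damages: $5,720 + $8,640 = $14,360
Greater of actual damages ($79,110) or statutory damages ($14,360): $79,110
Trebled: 3 × $79,110 = $237,330
Attorney fees: 20% of $237,330 = $47,466
Total recovery: $237,330 + $47,466 = $284,796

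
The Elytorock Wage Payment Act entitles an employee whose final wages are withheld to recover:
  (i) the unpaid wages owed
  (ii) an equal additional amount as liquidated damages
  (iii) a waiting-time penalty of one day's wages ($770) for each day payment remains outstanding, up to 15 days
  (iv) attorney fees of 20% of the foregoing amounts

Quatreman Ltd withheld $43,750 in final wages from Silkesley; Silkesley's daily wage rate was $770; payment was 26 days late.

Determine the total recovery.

$118,860

Liquidated damages (equal amount): $43,750
Penalty days: min(26, 15) = 15
Waiting-time penalty: 15 × $770 = $11,550
Subtotal: $43,750 + $43,750 + $11,550 = $99,050
Attorney fees: 20% of $99,050 = $19,810
Total award: $99,050 + $19,810 = $118,860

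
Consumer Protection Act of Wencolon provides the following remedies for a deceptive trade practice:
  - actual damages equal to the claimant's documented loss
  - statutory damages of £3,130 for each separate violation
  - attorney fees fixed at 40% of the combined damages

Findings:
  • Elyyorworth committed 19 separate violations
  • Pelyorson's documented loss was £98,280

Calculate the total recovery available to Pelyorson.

£220,850

Statutory damages: 19 × £3,130 = £59,470
Combined damages: £98,280 + £59,470 = £157,750
Attorney fees: 40% of £157,750 = £63,100
Total recovery: £157,750 + £63,100 = £220,850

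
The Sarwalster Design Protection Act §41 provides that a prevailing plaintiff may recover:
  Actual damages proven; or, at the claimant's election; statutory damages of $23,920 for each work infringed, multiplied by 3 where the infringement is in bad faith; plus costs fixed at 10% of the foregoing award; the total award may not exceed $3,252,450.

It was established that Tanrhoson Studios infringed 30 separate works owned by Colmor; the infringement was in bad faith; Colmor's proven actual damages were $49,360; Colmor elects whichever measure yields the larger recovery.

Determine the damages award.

$2,368,080

Statutory damages: 30 × $23,920 = $717,600
Trebled: 3 × $717,600 = $2,152,800
Greater of actual damages ($49,360) or enhanced statutory damages ($2,152,800): $2,152,800
Costs: 10% of $2,152,800 = $215,280
Award plus costs: $2,152,800 + $215,280 = $2,368,080
Cap at $3,252,450: $2,368,080 is within the cap, no reduction.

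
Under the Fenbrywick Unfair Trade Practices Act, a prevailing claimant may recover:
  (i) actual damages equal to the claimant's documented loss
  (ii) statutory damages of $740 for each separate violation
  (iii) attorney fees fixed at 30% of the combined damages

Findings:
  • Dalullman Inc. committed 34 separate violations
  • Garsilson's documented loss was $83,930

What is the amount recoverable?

Statutory damages: 34 × $740 = $25,160
Combined damages: $83,930 + $25,160 = $109,090
Attorney fees: 30% of $109,090 = $32,727
Total recovery: $109,090 + $32,727 = $141,817

$141,817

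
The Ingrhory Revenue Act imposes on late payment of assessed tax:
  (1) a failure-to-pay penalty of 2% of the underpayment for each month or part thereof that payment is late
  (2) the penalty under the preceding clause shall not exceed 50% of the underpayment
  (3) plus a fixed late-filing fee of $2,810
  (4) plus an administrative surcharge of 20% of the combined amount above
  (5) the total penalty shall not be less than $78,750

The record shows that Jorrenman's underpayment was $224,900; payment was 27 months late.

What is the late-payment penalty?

$138,312

Accrued rate: 2% × 27 = 54%, capped at 50% → 50%
Failure-to-pay penalty: 50% of $224,900 = $112,450
Penalty before surcharge: $112,450 + $2,810 = $115,260
Administrative surcharge: 20% of $115,260 = $23,052
Total penalty: $115,260 + $23,052 = $138,312
Minimum $78,750: $138,312 meets the minimum, no increase.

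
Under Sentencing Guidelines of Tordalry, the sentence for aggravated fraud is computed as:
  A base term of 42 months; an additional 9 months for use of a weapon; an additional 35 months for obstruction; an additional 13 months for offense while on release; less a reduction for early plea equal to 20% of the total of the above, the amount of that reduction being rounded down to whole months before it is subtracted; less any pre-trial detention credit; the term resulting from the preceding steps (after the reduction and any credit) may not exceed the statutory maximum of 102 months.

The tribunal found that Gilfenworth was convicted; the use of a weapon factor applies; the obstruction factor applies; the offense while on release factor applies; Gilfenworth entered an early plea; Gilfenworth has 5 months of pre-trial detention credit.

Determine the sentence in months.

75 months

Use of a weapon enhancement: +9 months
Obstruction enhancement: +35 months
Offense while on release enhancement: +13 months
Adjusted term: 42 months + 9 months + 35 months + 13 months = 99 months
Early plea reduction: 20% of 99 months = 19 months (rounded down)
After reduction: 99 − 19 = 80 months
Less pre-trial detention credit: 80 months − 5 months = 75 months
Cap at 102 months: 75 months is within the cap, no reduction.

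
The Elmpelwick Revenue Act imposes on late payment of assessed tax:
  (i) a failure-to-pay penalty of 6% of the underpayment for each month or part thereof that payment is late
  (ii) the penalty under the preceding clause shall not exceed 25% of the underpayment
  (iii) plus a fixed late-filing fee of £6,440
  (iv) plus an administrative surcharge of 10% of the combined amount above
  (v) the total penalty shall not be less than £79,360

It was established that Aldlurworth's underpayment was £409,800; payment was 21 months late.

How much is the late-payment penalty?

£119,779

Accrued rate: 6% × 21 = 126%, capped at 25% → 25%
Failure-to-pay penalty: 25% of £409,800 = £102,450
Penalty before surcharge: £102,450 + £6,440 = £108,890
Administrative surcharge: 10% of £108,890 = £10,889
Total penalty: £108,890 + £10,889 = £119,779
Minimum £79,360: £119,779 meets the minimum, no increase.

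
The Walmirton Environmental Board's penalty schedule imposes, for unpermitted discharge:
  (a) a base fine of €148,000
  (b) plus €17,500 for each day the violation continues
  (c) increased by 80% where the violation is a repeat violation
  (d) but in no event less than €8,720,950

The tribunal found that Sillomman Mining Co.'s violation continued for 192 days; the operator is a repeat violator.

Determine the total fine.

€8,720,950

Per-day component: 192 × €17,500 = €3,360,000
Base plus per-day: €148,000 + €3,360,000 = €3,508,000
Enhancement: 80% of €3,508,000 = €2,806,400
Enhanced fine: €3,508,000 + €2,806,400 = €6,314,400
Minimum €8,720,950: €6,314,400 is below the minimum → €8,720,950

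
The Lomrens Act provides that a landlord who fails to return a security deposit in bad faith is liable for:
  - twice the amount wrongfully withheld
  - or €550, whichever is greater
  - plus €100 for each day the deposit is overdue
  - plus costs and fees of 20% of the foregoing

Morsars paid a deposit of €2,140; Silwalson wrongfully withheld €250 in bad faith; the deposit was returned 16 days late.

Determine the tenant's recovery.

Doubled: 2 × €250 = €500
Minimum €550: €500 is below the minimum → €550
Late-return penalty: 16 × €100 = €1,600
Damages plus late penalty: €550 + €1,600 = €2,150
Costs and fees: 20% of €2,150 = €430
Total recovery: €2,150 + €430 = €2,580

Recovery: €2,580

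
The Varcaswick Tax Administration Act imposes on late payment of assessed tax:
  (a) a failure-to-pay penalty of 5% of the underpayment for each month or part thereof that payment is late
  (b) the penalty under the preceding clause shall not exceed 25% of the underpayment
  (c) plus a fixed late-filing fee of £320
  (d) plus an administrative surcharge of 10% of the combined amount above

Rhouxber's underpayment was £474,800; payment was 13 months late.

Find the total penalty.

Accrued rate: 5% × 13 = 65%, capped at 25% → 25%
Failure-to-pay penalty: 25% of £474,800 = £118,700
Penalty before surcharge: £118,700 + £320 = £119,020
Administrative surcharge: 10% of £119,020 = £11,902
Total penalty: £119,020 + £11,902 = £130,922

Penalty: £130,922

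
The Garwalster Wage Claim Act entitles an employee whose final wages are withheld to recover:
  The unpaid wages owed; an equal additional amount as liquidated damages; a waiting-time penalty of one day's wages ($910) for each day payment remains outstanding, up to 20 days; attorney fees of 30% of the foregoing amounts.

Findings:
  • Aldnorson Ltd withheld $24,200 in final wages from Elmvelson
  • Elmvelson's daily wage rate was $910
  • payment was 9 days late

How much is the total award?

$73,567

Liquidated damages (equal amount): $24,200
Penalty days: min(9, 20) = 9
Waiting-time penalty: 9 × $910 = $8,190
Subtotal: $24,200 + $24,200 + $8,190 = $56,590
Attorney fees: 30% of $56,590 = $16,977
Total award: $56,590 + $16,977 = $73,567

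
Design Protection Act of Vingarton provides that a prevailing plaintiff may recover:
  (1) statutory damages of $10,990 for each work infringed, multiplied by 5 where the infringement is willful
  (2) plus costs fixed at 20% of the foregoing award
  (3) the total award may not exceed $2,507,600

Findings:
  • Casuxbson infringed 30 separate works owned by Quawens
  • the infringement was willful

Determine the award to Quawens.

Award: $1,978,200

Statutory damages: 30 × $10,990 = $329,700
Multiplied by 5: 5 × $329,700 = $1,648,500
Costs: 20% of $1,648,500 = $329,700
Award plus costs: $1,648,500 + $329,700 = $1,978,200
Cap at $2,507,600: $1,978,200 is within the cap, no reduction.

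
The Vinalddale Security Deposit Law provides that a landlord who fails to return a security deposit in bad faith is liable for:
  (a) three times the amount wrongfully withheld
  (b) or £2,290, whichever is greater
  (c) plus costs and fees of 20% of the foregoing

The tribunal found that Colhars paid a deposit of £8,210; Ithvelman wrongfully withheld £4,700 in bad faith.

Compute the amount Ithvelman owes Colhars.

Trebled: 3 × £4,700 = £14,100
Minimum £2,290: £14,100 meets the minimum, no increase.
Costs and fees: 20% of £14,100 = £2,820
Total recovery: £14,100 + £2,820 = £16,920

£16,920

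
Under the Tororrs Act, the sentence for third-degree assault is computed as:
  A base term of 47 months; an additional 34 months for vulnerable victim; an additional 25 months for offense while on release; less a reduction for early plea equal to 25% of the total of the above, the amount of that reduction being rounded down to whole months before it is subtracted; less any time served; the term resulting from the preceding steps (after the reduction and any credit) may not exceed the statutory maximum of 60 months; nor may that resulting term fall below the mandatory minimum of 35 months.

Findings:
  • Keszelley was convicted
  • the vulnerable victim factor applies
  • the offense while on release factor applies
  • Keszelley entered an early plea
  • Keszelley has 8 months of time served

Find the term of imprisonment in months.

60 months

Vulnerable victim enhancement: +34 months
Offense while on release enhancement: +25 months
Adjusted term: 47 months + 34 months + 25 months = 106 months
Early plea reduction: 25% of 106 months = 26 months (rounded down)
After reduction: 106 − 26 = 80 months
Less time served: 80 months − 8 months = 72 months
Cap at 60 months: 72 months exceeds the cap → 60 months
Minimum 35 months: 60 months meets the minimum, no increase.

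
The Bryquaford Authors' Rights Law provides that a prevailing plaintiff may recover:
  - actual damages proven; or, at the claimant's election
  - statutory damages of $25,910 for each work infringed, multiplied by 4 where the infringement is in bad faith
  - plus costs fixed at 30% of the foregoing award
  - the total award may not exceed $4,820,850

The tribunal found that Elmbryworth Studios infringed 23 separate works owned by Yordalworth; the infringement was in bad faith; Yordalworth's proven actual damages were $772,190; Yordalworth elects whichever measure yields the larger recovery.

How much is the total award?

Statutory damages: 23 × $25,910 = $595,930
Multiplied by 4: 4 × $595,930 = $2,383,720
Greater of actual damages ($772,190) or enhanced statutory damages ($2,383,720): $2,383,720
Costs: 30% of $2,383,720 = $715,116
Award plus costs: $2,383,720 + $715,116 = $3,098,836
Cap at $4,820,850: $3,098,836 is within the cap, no reduction.

$3,098,836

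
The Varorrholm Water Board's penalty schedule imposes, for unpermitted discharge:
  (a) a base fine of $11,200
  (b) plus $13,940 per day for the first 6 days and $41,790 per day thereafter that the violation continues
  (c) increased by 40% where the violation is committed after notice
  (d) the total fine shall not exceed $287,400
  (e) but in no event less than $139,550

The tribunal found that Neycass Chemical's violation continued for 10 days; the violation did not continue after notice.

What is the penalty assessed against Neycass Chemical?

$262,000

First 6 days: 6 × $13,940 = $83,640
Remaining days: (10 − 6) × $41,790 = $167,160
Per-day component: $83,640 + $167,160 = $250,800
Base plus per-day: $11,200 + $250,800 = $262,000
The violation did not continue after notice: no 40% increase.
Cap at $287,400: $262,000 is within the cap, no reduction.
Minimum $139,550: $262,000 meets the minimum, no increase.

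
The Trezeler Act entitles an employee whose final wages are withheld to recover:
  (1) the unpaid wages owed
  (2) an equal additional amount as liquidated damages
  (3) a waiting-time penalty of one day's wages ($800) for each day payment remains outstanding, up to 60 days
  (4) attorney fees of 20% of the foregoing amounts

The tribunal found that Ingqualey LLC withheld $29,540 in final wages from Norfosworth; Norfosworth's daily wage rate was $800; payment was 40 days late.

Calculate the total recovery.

$109,296

Liquidated damages (equal amount): $29,540
Penalty days: min(40, 60) = 40
Waiting-time penalty: 40 × $800 = $32,000
Subtotal: $29,540 + $29,540 + $32,000 = $91,080
Attorney fees: 20% of $91,080 = $18,216
Total award: $91,080 + $18,216 = $109,296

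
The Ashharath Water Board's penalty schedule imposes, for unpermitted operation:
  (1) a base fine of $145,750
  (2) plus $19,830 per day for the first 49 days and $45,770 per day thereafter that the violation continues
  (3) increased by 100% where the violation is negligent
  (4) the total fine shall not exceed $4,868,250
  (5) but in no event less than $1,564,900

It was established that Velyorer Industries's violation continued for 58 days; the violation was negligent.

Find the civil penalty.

First 49 days: 49 × $19,830 = $971,670
Remaining days: (58 − 49) × $45,770 = $411,930
Per-day component: $971,670 + $411,930 = $1,383,600
Base plus per-day: $145,750 + $1,383,600 = $1,529,350
Enhancement: 100% of $1,529,350 = $1,529,350
Enhanced fine: $1,529,350 + $1,529,350 = $3,058,700
Cap at $4,868,250: $3,058,700 is within the cap, no reduction.
Minimum $1,564,900: $3,058,700 meets the minimum, no increase.

$3,058,700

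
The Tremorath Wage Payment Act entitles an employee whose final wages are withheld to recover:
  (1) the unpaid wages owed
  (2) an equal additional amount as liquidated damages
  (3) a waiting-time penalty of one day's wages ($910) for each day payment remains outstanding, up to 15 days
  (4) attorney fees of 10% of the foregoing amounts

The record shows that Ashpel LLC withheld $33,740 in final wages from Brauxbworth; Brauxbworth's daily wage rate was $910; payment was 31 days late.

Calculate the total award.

Liquidated damages (equal amount): $33,740
Penalty days: min(31, 15) = 15
Waiting-time penalty: 15 × $910 = $13,650
Subtotal: $33,740 + $33,740 + $13,650 = $81,130
Attorney fees: 10% of $81,130 = $8,113
Total award: $81,130 + $8,113 = $89,243

Total award: $89,243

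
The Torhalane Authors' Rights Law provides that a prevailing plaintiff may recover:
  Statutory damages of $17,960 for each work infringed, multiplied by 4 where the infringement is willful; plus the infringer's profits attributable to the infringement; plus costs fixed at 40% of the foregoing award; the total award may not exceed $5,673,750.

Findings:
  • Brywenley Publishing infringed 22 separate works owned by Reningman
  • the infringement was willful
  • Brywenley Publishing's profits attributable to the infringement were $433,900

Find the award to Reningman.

Statutory damages: 22 × $17,960 = $395,120
Multiplied by 4: 4 × $395,120 = $1,580,480
Combined award: $1,580,480 + $433,900 = $2,014,380
Costs: 40% of $2,014,380 = $805,752
Award plus costs: $2,014,380 + $805,752 = $2,820,132
Cap at $5,673,750: $2,820,132 is within the cap, no reduction.

Award: $2,820,132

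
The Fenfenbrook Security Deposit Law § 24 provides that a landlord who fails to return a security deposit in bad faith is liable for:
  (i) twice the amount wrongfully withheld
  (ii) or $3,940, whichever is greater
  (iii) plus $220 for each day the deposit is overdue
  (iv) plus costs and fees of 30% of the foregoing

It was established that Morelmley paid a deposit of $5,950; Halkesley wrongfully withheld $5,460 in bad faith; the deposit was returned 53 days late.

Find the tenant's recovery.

Doubled: 2 × $5,460 = $10,920
Minimum $3,940: $10,920 meets the minimum, no increase.
Late-return penalty: 53 × $220 = $11,660
Damages plus late penalty: $10,920 + $11,660 = $22,580
Costs and fees: 30% of $22,580 = $6,774
Total recovery: $22,580 + $6,774 = $29,354

$29,354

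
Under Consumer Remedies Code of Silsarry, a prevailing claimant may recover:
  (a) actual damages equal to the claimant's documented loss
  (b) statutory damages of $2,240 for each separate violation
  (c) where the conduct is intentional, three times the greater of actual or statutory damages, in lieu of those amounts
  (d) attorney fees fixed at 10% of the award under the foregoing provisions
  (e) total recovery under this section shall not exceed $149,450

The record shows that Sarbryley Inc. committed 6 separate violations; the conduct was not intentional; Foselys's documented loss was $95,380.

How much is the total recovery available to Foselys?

$119,702

Statutory damages: 6 × $2,240 = $13,440
Conduct not intentional: the in-lieu enhancement does not apply.
Actual plus statutory damages: $95,380 + $13,440 = $108,820
Attorney fees: 10% of $108,820 = $10,882
Total before cap: $108,820 + $10,882 = $119,702
Cap at $149,450: $119,702 is within the cap, no reduction.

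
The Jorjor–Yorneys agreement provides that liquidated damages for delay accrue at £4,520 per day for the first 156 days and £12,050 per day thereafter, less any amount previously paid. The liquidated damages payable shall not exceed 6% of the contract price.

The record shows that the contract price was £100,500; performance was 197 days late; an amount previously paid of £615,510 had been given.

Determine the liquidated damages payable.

Liquidated damages: £6,030

First 156 days: 156 × £4,520 = £705,120
Remaining days: (197 − 156) × £12,050 = £494,050
Accrued per-day damages: £705,120 + £494,050 = £1,199,170
Less amount previously paid: £1,199,170 − £615,510 = £583,660
Cap: 6% of £100,500 = £6,030
Cap at £6,030: £583,660 exceeds the cap → £6,030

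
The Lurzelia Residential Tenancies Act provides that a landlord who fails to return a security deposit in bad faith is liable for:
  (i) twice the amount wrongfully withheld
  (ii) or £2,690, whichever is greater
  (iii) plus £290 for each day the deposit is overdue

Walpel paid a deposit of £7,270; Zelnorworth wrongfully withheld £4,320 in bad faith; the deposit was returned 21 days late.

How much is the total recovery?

Doubled: 2 × £4,320 = £8,640
Minimum £2,690: £8,640 meets the minimum, no increase.
Late-return penalty: 21 × £290 = £6,090
Damages plus late penalty: £8,640 + £6,090 = £14,730

£14,730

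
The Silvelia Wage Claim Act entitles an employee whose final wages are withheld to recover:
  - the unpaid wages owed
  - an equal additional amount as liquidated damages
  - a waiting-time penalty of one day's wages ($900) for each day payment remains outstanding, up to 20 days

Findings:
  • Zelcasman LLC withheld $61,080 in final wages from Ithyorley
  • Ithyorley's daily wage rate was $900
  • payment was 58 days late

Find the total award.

Liquidated damages (equal amount): $61,080
Penalty days: min(58, 20) = 20
Waiting-time penalty: 20 × $900 = $18,000
Total award: $61,080 + $61,080 + $18,000 = $140,160

$140,160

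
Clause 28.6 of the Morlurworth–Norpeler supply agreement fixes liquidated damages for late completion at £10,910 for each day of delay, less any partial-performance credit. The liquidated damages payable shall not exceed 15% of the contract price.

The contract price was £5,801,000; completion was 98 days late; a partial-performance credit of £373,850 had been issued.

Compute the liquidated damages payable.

Per-day damages: 98 × £10,910 = £1,069,180
Less partial-performance credit: £1,069,180 − £373,850 = £695,330
Cap: 15% of £5,801,000 = £870,150
Cap at £870,150: £695,330 is within the cap, no reduction.

£695,330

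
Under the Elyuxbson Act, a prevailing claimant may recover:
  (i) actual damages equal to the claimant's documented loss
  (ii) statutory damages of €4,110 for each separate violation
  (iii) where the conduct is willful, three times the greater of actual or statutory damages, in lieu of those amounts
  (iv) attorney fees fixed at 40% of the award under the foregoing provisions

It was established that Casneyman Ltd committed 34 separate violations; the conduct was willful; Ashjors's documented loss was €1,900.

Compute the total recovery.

€586,908

Statutory damages: 34 × €4,110 = €139,740
Greater of actual damages (€1,900) or statutory damages (€139,740): €139,740
Trebled: 3 × €139,740 = €419,220
Attorney fees: 40% of €419,220 = €167,688
Total recovery: €419,220 + €167,688 = €586,908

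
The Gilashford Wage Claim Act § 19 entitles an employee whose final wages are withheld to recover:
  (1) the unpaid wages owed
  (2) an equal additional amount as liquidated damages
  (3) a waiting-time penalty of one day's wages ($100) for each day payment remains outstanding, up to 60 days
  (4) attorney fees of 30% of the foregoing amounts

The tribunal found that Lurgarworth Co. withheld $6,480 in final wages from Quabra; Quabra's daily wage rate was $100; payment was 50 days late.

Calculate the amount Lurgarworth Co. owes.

Total award: $23,348

Liquidated damages (equal amount): $6,480
Penalty days: min(50, 60) = 50
Waiting-time penalty: 50 × $100 = $5,000
Subtotal: $6,480 + $6,480 + $5,000 = $17,960
Attorney fees: 30% of $17,960 = $5,388
Total award: $17,960 + $5,388 = $23,348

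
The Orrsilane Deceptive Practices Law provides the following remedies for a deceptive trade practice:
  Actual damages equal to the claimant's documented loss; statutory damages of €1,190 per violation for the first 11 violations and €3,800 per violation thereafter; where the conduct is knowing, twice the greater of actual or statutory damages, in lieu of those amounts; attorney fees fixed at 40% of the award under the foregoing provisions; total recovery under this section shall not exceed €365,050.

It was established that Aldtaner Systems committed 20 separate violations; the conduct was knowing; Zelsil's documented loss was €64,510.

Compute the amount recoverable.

€180,628

First 11 violations: 11 × €1,190 = €13,090
Remaining violations: (20 − 11) × €3,800 = €34,200
Statutory damages: €13,090 + €34,200 = €47,290
Greater of actual damages (€64,510) or statutory damages (€47,290): €64,510
Doubled: 2 × €64,510 = €129,020
Attorney fees: 40% of €129,020 = €51,608
Total before cap: €129,020 + €51,608 = €180,628
Cap at €365,050: €180,628 is within the cap, no reduction.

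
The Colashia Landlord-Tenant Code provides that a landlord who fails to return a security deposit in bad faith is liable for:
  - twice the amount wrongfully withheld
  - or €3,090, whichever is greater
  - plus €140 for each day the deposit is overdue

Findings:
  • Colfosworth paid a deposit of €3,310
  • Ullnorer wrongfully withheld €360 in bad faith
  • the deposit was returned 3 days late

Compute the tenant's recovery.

€3,510

Doubled: 2 × €360 = €720
Minimum €3,090: €720 is below the minimum → €3,090
Late-return penalty: 3 × €140 = €420
Damages plus late penalty: €3,090 + €420 = €3,510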